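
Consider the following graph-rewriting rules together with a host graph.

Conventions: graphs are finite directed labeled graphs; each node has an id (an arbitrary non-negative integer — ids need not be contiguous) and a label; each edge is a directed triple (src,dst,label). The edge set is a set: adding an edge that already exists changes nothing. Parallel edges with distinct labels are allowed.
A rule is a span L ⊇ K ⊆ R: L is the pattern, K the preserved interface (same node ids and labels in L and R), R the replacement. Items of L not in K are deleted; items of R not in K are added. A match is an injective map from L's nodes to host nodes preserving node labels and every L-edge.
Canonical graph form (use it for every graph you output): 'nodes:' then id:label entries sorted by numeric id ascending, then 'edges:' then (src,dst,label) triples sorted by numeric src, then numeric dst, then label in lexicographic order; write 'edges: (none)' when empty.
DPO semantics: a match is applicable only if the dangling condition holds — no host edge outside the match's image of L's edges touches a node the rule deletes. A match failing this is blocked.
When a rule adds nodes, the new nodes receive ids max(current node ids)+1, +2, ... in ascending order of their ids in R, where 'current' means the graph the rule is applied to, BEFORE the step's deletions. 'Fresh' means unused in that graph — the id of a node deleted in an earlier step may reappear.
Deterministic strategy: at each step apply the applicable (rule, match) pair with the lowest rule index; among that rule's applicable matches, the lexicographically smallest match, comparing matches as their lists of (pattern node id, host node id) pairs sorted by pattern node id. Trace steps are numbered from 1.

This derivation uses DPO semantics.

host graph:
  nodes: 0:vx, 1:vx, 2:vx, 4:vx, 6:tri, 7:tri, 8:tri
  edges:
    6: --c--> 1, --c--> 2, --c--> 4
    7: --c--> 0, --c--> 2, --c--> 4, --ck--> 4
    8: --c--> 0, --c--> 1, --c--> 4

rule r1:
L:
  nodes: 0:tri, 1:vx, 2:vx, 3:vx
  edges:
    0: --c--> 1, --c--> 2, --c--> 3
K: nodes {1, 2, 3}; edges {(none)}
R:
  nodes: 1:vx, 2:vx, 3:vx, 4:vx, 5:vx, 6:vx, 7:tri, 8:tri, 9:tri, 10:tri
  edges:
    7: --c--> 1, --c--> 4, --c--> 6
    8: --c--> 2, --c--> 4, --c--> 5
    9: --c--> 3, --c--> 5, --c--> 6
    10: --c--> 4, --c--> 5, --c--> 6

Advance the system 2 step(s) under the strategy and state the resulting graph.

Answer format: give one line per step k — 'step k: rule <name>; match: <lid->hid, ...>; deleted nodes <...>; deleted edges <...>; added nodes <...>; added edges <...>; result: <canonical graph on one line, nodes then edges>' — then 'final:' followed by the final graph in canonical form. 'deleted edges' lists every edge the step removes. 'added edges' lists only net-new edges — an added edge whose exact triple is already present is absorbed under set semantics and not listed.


step 1: rule r1; match: 0->6, 1->1, 2->2, 3->4; deleted nodes 6; deleted edges (6,1,c); (6,2,c); (6,4,c); added nodes 9, 10, 11, 12, 13, 14, 15; added edges (12,1,c); (12,9,c); (12,11,c); (13,2,c); (13,9,c); (13,10,c); (14,4,c); (14,10,c); (14,11,c); (15,9,c); (15,10,c); (15,11,c); result: nodes: 0:vx, 1:vx, 2:vx, 4:vx, 7:tri, 8:tri, 9:vx, 10:vx, 11:vx, 12:tri, 13:tri, 14:tri, 15:tri edges: (7,0,c); (7,2,c); (7,4,c); (7,4,ck); (8,0,c); (8,1,c); (8,4,c); (12,1,c); (12,9,c); (12,11,c); (13,2,c); (13,9,c); (13,10,c); (14,4,c); (14,10,c); (14,11,c); (15,9,c); (15,10,c); (15,11,c)
step 2: rule r1; match: 0->8, 1->0, 2->1, 3->4; deleted nodes 8; deleted edges (8,0,c); (8,1,c); (8,4,c); added nodes 16, 17, 18, 19, 20, 21, 22; added edges (19,0,c); (19,16,c); (19,18,c); (20,1,c); (20,16,c); (20,17,c); (21,4,c); (21,17,c); (21,18,c); (22,16,c); (22,17,c); (22,18,c); result: nodes: 0:vx, 1:vx, 2:vx, 4:vx, 7:tri, 9:vx, 10:vx, 11:vx, 12:tri, 13:tri, 14:tri, 15:tri, 16:vx, 17:vx, 18:vx, 19:tri, 20:tri, 21:tri, 22:tri edges: (7,0,c); (7,2,c); (7,4,c); (7,4,ck); (12,1,c); (12,9,c); (12,11,c); (13,2,c); (13,9,c); (13,10,c); (14,4,c); (14,10,c); (14,11,c); (15,9,c); (15,10,c); (15,11,c); (19,0,c); (19,16,c); (19,18,c); (20,1,c); (20,16,c); (20,17,c); (21,4,c); (21,17,c); (21,18,c); (22,16,c); (22,17,c); (22,18,c)
final:
nodes: 0:vx, 1:vx, 2:vx, 4:vx, 7:tri, 9:vx, 10:vx, 11:vx, 12:tri, 13:tri, 14:tri, 15:tri, 16:vx, 17:vx, 18:vx, 19:tri, 20:tri, 21:tri, 22:tri
edges: (7,0,c); (7,2,c); (7,4,c); (7,4,ck); (12,1,c); (12,9,c); (12,11,c); (13,2,c); (13,9,c); (13,10,c); (14,4,c); (14,10,c); (14,11,c); (15,9,c); (15,10,c); (15,11,c); (19,0,c); (19,16,c); (19,18,c); (20,1,c); (20,16,c); (20,17,c); (21,4,c); (21,17,c); (21,18,c); (22,16,c); (22,17,c); (22,18,c)


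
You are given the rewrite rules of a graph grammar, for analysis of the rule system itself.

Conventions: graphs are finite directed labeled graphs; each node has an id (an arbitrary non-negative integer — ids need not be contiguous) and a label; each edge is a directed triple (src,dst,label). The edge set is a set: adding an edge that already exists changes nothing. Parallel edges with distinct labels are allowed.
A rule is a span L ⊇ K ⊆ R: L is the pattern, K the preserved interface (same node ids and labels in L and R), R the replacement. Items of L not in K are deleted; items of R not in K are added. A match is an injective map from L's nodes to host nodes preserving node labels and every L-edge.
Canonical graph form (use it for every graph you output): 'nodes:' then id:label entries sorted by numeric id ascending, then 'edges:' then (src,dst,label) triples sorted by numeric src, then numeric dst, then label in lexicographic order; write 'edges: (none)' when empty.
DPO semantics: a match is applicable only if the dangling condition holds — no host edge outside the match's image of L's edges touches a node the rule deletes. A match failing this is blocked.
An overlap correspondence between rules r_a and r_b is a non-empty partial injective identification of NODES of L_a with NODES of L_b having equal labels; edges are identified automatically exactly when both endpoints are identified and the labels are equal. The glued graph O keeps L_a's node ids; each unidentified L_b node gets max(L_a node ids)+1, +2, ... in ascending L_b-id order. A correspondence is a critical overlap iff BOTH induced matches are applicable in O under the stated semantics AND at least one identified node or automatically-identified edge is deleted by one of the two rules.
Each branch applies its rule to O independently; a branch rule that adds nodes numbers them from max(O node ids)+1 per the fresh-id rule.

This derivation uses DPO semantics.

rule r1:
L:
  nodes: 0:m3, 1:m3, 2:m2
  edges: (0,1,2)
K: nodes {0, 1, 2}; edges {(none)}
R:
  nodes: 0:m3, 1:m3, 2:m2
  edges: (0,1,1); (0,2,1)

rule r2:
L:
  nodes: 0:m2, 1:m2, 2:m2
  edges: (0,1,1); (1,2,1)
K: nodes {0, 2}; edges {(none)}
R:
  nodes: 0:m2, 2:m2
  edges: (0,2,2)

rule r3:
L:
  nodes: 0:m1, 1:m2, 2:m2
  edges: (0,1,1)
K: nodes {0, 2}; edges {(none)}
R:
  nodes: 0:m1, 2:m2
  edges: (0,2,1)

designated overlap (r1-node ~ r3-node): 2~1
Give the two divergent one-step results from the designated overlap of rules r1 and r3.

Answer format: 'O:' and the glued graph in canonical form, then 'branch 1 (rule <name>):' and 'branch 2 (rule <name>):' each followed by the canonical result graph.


O:
nodes: 0:m3, 1:m3, 2:m2, 3:m1, 4:m2
edges: (0,1,2); (3,2,1)
branch 1 (rule r1):
nodes: 0:m3, 1:m3, 2:m2, 3:m1, 4:m2
edges: (0,1,1); (0,2,1); (3,2,1)
branch 2 (rule r3):
nodes: 0:m3, 1:m3, 3:m1, 4:m2
edges: (0,1,2); (3,4,1)


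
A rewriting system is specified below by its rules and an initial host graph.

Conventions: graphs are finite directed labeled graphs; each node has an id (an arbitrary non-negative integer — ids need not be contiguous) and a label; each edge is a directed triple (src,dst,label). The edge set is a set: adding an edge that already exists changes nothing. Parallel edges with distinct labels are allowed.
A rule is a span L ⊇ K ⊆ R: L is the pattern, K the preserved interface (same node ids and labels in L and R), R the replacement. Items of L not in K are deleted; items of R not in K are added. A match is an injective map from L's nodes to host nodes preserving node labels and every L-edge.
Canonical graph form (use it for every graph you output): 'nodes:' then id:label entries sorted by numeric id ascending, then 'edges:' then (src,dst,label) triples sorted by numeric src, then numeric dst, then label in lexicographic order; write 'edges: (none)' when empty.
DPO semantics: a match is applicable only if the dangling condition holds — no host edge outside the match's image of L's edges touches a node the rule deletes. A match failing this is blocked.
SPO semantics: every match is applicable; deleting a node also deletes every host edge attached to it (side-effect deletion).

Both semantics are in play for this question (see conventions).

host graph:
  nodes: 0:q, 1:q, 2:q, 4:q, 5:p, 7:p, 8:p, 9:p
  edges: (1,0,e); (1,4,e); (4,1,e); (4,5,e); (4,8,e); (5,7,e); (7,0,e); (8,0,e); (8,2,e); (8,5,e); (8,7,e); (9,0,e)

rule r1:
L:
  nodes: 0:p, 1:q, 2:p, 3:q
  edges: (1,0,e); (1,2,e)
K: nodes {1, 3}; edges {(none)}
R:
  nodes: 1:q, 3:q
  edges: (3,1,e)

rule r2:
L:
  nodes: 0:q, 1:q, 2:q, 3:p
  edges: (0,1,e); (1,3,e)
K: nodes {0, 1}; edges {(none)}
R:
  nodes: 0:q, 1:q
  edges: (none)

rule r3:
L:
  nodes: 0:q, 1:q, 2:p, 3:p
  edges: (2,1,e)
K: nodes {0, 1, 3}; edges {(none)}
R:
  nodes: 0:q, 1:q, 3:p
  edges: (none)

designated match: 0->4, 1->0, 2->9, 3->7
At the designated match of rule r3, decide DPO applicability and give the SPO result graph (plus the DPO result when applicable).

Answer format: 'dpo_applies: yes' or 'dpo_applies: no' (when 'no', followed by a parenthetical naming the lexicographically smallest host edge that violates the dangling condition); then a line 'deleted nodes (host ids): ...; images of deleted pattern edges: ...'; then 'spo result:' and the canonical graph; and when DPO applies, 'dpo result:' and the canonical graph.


dpo_applies: yes
deleted nodes (host ids): 9; images of deleted pattern edges: (9,0,e)
spo result:
nodes: 0:q, 1:q, 2:q, 4:q, 5:p, 7:p, 8:p
edges: (1,0,e); (1,4,e); (4,1,e); (4,5,e); (4,8,e); (5,7,e); (7,0,e); (8,0,e); (8,2,e); (8,5,e); (8,7,e)
dpo result:
nodes: 0:q, 1:q, 2:q, 4:q, 5:p, 7:p, 8:p
edges: (1,0,e); (1,4,e); (4,1,e); (4,5,e); (4,8,e); (5,7,e); (7,0,e); (8,0,e); (8,2,e); (8,5,e); (8,7,e)


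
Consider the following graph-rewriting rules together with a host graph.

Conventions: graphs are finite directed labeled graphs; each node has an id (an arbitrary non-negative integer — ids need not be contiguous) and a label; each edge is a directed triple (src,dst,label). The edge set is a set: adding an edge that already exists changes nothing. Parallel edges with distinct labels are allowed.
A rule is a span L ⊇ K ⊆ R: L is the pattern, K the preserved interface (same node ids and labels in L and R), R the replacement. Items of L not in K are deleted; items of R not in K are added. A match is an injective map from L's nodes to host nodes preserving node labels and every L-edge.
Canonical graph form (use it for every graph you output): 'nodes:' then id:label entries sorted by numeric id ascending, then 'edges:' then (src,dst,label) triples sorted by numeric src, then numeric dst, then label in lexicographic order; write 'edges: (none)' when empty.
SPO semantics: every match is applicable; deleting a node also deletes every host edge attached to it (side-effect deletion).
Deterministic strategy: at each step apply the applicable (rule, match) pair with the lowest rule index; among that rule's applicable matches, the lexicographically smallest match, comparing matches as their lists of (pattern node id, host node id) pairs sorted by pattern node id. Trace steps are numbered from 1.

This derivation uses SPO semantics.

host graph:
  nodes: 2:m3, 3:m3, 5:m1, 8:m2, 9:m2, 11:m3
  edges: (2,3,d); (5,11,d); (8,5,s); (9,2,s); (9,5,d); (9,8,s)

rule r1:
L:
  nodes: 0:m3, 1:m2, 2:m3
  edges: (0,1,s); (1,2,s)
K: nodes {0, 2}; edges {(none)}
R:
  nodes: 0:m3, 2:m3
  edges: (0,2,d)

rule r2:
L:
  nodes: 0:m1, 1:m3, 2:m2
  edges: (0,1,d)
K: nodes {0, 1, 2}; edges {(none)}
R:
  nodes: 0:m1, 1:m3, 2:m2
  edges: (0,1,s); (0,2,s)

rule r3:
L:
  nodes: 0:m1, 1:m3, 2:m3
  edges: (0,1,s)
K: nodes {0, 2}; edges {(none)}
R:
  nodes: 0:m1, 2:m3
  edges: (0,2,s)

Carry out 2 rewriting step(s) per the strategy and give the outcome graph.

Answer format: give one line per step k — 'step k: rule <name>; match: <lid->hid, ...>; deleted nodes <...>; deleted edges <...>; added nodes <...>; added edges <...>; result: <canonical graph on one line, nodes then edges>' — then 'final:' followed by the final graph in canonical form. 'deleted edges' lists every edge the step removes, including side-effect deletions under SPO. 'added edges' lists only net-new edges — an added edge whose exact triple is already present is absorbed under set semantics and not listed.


step 1: rule r2; match: 0->5, 1->11, 2->8; deleted nodes (none); deleted edges (5,11,d); added nodes (none); added edges (5,8,s); (5,11,s); result: nodes: 2:m3, 3:m3, 5:m1, 8:m2, 9:m2, 11:m3 edges: (2,3,d); (5,8,s); (5,11,s); (8,5,s); (9,2,s); (9,5,d); (9,8,s)
step 2: rule r3; match: 0->5, 1->11, 2->2; deleted nodes 11; deleted edges (5,11,s); added nodes (none); added edges (5,2,s); result: nodes: 2:m3, 3:m3, 5:m1, 8:m2, 9:m2 edges: (2,3,d); (5,2,s); (5,8,s); (8,5,s); (9,2,s); (9,5,d); (9,8,s)
final:
nodes: 2:m3, 3:m3, 5:m1, 8:m2, 9:m2
edges: (2,3,d); (5,2,s); (5,8,s); (8,5,s); (9,2,s); (9,5,d); (9,8,s)


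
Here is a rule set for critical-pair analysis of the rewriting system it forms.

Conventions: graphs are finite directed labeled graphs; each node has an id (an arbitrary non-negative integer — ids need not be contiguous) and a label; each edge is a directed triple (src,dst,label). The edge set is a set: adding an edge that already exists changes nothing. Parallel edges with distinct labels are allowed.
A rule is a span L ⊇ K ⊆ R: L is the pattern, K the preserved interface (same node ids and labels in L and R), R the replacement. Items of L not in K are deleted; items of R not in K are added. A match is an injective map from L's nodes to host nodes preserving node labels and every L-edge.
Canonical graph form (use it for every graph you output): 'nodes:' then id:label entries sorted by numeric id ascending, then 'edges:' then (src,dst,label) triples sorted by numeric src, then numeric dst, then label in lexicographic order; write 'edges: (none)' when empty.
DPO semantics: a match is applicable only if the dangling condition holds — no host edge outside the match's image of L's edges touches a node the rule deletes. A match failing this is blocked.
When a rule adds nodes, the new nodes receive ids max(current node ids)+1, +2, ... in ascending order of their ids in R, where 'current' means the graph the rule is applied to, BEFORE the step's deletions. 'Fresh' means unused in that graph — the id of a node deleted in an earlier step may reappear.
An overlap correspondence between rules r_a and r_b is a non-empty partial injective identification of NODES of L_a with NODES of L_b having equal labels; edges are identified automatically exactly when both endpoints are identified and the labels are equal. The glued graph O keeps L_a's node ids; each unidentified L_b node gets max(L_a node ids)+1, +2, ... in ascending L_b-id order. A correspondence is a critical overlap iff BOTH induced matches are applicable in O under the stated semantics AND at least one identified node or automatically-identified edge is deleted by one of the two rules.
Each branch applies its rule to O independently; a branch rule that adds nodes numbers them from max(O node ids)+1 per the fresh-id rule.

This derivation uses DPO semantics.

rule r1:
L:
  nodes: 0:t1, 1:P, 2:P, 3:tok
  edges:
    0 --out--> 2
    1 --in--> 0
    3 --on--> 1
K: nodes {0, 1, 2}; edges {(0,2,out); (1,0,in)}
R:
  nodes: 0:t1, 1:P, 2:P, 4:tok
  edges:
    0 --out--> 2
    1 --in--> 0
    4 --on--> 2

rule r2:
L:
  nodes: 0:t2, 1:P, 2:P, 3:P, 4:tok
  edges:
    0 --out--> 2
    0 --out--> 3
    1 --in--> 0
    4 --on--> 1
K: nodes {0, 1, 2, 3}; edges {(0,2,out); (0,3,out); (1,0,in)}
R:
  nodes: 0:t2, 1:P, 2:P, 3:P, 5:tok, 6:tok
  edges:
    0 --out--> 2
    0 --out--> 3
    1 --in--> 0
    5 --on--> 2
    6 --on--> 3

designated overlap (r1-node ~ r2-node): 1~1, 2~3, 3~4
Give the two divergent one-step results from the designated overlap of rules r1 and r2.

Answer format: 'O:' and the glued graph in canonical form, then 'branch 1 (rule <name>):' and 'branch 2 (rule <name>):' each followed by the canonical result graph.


O:
nodes: 0:t1, 1:P, 2:P, 3:tok, 4:t2, 5:P
edges: (0,2,out); (1,0,in); (1,4,in); (3,1,on); (4,2,out); (4,5,out)
branch 1 (rule r1):
nodes: 0:t1, 1:P, 2:P, 4:t2, 5:P, 6:tok
edges: (0,2,out); (1,0,in); (1,4,in); (4,2,out); (4,5,out); (6,2,on)
branch 2 (rule r2):
nodes: 0:t1, 1:P, 2:P, 4:t2, 5:P, 6:tok, 7:tok
edges: (0,2,out); (1,0,in); (1,4,in); (4,2,out); (4,5,out); (6,5,on); (7,2,on)


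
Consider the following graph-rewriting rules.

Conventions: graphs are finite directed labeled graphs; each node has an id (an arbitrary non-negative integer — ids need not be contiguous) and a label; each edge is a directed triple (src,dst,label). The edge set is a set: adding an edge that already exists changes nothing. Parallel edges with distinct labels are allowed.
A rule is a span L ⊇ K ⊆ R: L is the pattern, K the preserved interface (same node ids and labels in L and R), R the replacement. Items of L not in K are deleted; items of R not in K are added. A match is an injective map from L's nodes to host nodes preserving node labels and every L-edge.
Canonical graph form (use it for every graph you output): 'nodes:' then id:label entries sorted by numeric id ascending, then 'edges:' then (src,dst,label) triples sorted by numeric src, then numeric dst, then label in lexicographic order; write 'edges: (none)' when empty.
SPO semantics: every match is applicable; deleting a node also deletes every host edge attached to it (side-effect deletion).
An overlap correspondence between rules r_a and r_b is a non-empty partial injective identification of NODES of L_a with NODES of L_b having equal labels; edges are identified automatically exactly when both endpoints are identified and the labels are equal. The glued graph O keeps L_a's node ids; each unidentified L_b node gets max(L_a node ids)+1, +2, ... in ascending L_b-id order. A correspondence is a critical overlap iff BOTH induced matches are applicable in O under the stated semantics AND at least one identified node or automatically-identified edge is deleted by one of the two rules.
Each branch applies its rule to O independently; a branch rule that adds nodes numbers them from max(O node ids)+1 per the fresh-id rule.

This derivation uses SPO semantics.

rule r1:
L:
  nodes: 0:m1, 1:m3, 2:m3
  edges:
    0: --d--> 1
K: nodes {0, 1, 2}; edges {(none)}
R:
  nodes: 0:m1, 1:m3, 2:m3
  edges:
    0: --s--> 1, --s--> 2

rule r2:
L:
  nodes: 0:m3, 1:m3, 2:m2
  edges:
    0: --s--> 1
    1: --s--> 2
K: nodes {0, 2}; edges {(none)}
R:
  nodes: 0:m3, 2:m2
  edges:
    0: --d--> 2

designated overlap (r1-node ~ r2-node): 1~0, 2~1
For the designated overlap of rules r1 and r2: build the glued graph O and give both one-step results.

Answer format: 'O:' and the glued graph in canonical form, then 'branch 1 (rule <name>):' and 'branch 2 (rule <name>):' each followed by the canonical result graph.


O:
nodes: 0:m1, 1:m3, 2:m3, 3:m2
edges: (0,1,d); (1,2,s); (2,3,s)
branch 1 (rule r1):
nodes: 0:m1, 1:m3, 2:m3, 3:m2
edges: (0,1,s); (0,2,s); (1,2,s); (2,3,s)
branch 2 (rule r2):
nodes: 0:m1, 1:m3, 3:m2
edges: (0,1,d); (1,3,d)


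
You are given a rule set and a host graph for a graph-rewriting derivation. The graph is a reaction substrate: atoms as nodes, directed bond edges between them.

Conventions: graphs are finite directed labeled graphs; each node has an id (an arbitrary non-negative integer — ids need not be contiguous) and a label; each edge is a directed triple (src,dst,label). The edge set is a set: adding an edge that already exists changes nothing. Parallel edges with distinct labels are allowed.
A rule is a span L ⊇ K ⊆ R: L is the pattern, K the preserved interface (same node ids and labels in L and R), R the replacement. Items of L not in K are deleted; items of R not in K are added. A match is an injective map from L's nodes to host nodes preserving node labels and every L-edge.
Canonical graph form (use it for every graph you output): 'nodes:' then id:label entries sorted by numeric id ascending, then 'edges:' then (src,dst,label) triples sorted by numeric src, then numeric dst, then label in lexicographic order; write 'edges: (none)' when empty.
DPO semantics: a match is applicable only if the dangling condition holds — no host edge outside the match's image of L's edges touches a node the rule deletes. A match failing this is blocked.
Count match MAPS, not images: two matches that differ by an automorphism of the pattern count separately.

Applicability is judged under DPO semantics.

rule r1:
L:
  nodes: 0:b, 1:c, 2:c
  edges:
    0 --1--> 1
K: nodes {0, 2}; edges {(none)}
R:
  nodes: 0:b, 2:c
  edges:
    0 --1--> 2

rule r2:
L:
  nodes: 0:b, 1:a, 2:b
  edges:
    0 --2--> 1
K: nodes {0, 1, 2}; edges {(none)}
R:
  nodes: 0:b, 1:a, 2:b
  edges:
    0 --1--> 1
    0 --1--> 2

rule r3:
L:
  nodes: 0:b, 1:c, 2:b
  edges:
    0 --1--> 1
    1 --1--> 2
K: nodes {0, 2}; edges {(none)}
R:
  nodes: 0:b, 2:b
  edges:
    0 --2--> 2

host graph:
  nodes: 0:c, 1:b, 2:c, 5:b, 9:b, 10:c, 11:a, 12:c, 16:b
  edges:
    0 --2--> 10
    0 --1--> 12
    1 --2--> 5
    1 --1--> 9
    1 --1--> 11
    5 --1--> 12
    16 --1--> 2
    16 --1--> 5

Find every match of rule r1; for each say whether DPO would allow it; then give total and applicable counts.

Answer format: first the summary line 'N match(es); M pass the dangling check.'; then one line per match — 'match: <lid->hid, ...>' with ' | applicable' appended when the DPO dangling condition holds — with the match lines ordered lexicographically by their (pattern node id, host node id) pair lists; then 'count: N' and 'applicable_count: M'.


6 match(es); 3 pass the dangling check.
match: 0->5, 1->12, 2->0
match: 0->5, 1->12, 2->2
match: 0->5, 1->12, 2->10
match: 0->16, 1->2, 2->0 | applicable
match: 0->16, 1->2, 2->10 | applicable
match: 0->16, 1->2, 2->12 | applicable
count: 6
applicable_count: 3


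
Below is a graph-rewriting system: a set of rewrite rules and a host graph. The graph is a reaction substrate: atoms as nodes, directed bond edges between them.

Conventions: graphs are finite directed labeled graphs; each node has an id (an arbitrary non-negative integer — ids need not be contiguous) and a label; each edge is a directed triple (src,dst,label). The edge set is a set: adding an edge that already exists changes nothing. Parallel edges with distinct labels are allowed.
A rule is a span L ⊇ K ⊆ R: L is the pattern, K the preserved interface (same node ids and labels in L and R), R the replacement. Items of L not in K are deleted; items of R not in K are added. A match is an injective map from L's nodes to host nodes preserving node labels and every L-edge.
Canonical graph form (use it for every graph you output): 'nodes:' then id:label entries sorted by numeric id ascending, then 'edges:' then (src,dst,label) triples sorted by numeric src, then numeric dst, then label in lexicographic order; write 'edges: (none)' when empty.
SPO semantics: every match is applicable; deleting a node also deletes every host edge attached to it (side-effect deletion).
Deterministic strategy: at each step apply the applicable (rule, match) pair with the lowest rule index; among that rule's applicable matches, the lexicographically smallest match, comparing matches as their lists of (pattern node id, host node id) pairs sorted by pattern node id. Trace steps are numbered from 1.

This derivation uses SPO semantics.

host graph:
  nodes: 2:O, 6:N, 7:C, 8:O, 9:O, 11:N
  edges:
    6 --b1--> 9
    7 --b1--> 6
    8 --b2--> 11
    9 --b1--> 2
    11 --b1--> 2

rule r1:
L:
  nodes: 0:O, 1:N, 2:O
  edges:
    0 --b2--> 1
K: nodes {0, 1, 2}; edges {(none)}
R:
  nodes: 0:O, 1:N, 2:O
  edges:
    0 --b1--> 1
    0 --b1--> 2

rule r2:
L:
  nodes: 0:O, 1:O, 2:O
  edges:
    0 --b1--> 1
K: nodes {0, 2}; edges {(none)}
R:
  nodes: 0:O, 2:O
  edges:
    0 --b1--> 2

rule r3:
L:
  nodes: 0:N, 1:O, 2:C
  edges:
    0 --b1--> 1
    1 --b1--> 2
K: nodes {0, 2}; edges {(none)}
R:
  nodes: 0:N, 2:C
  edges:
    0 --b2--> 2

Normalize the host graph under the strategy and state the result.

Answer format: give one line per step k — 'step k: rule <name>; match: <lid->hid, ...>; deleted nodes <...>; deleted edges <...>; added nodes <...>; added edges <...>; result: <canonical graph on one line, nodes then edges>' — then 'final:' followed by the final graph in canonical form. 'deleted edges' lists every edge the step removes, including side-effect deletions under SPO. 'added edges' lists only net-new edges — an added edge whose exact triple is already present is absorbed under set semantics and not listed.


step 1: rule r1; match: 0->8, 1->11, 2->2; deleted nodes (none); deleted edges (8,11,b2); added nodes (none); added edges (8,2,b1); (8,11,b1); result: nodes: 2:O, 6:N, 7:C, 8:O, 9:O, 11:N edges: (6,9,b1); (7,6,b1); (8,2,b1); (8,11,b1); (9,2,b1); (11,2,b1)
step 2: rule r2; match: 0->8, 1->2, 2->9; deleted nodes 2; deleted edges (8,2,b1); (9,2,b1); (11,2,b1); added nodes (none); added edges (8,9,b1); result: nodes: 6:N, 7:C, 8:O, 9:O, 11:N edges: (6,9,b1); (7,6,b1); (8,9,b1); (8,11,b1)
final:
nodes: 6:N, 7:C, 8:O, 9:O, 11:N
edges: (6,9,b1); (7,6,b1); (8,9,b1); (8,11,b1)


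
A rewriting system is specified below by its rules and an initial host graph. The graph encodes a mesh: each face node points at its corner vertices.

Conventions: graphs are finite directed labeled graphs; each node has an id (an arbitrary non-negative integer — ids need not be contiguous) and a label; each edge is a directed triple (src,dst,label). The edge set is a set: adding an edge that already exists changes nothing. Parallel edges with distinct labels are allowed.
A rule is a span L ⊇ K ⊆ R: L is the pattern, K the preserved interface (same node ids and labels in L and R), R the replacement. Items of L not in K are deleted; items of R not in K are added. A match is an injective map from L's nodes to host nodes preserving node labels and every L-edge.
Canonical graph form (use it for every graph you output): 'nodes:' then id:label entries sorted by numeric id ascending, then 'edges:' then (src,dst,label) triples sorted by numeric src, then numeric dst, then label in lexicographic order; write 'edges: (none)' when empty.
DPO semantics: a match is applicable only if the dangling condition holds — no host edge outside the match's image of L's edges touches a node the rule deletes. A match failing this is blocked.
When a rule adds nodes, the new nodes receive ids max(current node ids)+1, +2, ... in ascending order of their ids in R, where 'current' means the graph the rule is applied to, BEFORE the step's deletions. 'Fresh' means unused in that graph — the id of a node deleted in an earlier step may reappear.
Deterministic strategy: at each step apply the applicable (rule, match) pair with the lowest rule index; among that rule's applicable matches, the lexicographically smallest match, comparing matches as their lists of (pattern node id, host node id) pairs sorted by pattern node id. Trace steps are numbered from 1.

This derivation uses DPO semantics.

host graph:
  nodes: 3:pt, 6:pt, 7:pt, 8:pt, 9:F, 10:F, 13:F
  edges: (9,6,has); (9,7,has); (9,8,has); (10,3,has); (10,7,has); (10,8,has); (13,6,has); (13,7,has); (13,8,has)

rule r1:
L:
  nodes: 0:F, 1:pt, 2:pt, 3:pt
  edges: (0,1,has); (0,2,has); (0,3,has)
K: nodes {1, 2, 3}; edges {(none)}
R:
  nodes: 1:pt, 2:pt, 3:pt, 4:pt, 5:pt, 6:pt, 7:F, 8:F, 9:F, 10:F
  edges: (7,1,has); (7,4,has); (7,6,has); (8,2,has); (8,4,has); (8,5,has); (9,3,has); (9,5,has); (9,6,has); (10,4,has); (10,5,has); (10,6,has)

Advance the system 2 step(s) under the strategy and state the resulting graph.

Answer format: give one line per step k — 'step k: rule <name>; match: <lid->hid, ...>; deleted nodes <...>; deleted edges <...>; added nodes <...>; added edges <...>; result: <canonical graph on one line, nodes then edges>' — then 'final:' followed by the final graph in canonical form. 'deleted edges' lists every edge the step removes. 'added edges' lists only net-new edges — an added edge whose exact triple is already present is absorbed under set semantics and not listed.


step 1: rule r1; match: 0->9, 1->6, 2->7, 3->8; deleted nodes 9; deleted edges (9,6,has); (9,7,has); (9,8,has); added nodes 14, 15, 16, 17, 18, 19, 20; added edges (17,6,has); (17,14,has); (17,16,has); (18,7,has); (18,14,has); (18,15,has); (19,8,has); (19,15,has); (19,16,has); (20,14,has); (20,15,has); (20,16,has); result: nodes: 3:pt, 6:pt, 7:pt, 8:pt, 10:F, 13:F, 14:pt, 15:pt, 16:pt, 17:F, 18:F, 19:F, 20:F edges: (10,3,has); (10,7,has); (10,8,has); (13,6,has); (13,7,has); (13,8,has); (17,6,has); (17,14,has); (17,16,has); (18,7,has); (18,14,has); (18,15,has); (19,8,has); (19,15,has); (19,16,has); (20,14,has); (20,15,has); (20,16,has)
step 2: rule r1; match: 0->10, 1->3, 2->7, 3->8; deleted nodes 10; deleted edges (10,3,has); (10,7,has); (10,8,has); added nodes 21, 22, 23, 24, 25, 26, 27; added edges (24,3,has); (24,21,has); (24,23,has); (25,7,has); (25,21,has); (25,22,has); (26,8,has); (26,22,has); (26,23,has); (27,21,has); (27,22,has); (27,23,has); result: nodes: 3:pt, 6:pt, 7:pt, 8:pt, 13:F, 14:pt, 15:pt, 16:pt, 17:F, 18:F, 19:F, 20:F, 21:pt, 22:pt, 23:pt, 24:F, 25:F, 26:F, 27:F edges: (13,6,has); (13,7,has); (13,8,has); (17,6,has); (17,14,has); (17,16,has); (18,7,has); (18,14,has); (18,15,has); (19,8,has); (19,15,has); (19,16,has); (20,14,has); (20,15,has); (20,16,has); (24,3,has); (24,21,has); (24,23,has); (25,7,has); (25,21,has); (25,22,has); (26,8,has); (26,22,has); (26,23,has); (27,21,has); (27,22,has); (27,23,has)
final:
nodes: 3:pt, 6:pt, 7:pt, 8:pt, 13:F, 14:pt, 15:pt, 16:pt, 17:F, 18:F, 19:F, 20:F, 21:pt, 22:pt, 23:pt, 24:F, 25:F, 26:F, 27:F
edges: (13,6,has); (13,7,has); (13,8,has); (17,6,has); (17,14,has); (17,16,has); (18,7,has); (18,14,has); (18,15,has); (19,8,has); (19,15,has); (19,16,has); (20,14,has); (20,15,has); (20,16,has); (24,3,has); (24,21,has); (24,23,has); (25,7,has); (25,21,has); (25,22,has); (26,8,has); (26,22,has); (26,23,has); (27,21,has); (27,22,has); (27,23,has)


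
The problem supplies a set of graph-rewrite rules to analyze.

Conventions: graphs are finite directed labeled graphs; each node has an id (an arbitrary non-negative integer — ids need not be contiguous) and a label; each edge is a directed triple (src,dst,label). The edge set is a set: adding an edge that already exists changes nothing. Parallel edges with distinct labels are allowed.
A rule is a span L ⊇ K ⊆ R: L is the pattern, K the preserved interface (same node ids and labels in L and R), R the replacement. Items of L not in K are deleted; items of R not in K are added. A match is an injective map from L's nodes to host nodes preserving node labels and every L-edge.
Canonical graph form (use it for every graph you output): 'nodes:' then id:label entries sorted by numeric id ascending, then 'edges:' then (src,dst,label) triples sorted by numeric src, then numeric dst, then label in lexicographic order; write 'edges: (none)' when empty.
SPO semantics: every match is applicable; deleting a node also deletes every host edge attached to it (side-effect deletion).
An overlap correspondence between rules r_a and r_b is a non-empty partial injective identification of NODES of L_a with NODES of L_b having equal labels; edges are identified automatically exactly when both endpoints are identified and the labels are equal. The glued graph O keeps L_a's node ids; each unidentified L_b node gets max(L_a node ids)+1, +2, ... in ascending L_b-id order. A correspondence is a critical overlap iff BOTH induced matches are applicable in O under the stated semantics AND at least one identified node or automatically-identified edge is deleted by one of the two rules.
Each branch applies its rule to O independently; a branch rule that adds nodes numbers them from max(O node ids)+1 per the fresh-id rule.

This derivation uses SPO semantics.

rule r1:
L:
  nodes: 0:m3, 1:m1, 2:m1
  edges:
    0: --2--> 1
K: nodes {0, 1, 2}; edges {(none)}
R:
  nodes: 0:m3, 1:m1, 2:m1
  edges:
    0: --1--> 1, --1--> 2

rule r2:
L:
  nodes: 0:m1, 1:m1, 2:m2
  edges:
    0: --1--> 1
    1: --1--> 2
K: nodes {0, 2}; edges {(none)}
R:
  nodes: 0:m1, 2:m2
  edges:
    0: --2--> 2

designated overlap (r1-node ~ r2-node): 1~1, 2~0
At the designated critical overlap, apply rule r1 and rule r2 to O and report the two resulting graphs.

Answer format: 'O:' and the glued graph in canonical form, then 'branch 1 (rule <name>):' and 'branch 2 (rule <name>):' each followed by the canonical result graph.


O:
nodes: 0:m3, 1:m1, 2:m1, 3:m2
edges: (0,1,2); (1,3,1); (2,1,1)
branch 1 (rule r1):
nodes: 0:m3, 1:m1, 2:m1, 3:m2
edges: (0,1,1); (0,2,1); (1,3,1); (2,1,1)
branch 2 (rule r2):
nodes: 0:m3, 2:m1, 3:m2
edges: (2,3,2)


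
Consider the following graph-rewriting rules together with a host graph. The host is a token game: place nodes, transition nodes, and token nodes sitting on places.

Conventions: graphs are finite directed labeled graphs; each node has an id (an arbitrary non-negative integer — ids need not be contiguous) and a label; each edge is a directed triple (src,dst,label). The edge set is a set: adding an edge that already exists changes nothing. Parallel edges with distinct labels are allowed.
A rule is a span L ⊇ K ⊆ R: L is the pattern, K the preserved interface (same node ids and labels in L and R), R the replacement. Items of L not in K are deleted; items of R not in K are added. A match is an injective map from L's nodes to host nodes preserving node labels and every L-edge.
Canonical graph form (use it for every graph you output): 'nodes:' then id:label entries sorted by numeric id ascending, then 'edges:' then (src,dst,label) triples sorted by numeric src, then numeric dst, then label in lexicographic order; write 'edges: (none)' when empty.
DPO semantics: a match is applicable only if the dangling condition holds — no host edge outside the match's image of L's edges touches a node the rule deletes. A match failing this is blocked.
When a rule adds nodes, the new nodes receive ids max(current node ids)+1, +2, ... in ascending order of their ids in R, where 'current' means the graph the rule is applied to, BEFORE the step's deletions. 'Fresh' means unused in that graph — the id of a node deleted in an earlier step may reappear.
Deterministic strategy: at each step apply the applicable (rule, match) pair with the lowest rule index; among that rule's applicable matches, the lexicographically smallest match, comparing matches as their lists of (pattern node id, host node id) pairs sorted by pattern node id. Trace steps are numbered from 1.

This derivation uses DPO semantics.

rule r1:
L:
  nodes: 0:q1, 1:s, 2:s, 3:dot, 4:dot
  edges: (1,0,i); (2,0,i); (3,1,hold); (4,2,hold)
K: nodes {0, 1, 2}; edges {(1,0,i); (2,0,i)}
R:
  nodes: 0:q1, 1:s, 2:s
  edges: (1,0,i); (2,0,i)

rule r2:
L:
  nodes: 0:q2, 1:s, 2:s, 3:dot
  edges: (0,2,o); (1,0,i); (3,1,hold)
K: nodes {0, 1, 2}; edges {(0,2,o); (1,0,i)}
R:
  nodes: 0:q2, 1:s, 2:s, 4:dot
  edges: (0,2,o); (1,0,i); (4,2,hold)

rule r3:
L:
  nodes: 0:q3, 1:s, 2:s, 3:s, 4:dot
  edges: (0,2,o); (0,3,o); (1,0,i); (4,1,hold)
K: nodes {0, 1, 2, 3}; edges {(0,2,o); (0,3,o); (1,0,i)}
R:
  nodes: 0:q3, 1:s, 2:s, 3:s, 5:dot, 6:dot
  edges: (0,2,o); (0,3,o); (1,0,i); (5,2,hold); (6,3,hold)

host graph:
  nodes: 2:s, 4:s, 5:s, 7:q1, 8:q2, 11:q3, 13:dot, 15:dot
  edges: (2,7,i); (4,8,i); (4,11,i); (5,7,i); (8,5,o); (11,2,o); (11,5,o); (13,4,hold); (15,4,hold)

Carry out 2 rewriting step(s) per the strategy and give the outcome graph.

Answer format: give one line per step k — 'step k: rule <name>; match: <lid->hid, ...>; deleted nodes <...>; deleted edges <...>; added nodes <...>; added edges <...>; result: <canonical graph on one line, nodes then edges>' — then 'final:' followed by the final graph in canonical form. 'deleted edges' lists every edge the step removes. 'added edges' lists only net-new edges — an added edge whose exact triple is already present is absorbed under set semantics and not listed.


step 1: rule r2; match: 0->8, 1->4, 2->5, 3->13; deleted nodes 13; deleted edges (13,4,hold); added nodes 16; added edges (16,5,hold); result: nodes: 2:s, 4:s, 5:s, 7:q1, 8:q2, 11:q3, 15:dot, 16:dot edges: (2,7,i); (4,8,i); (4,11,i); (5,7,i); (8,5,o); (11,2,o); (11,5,o); (15,4,hold); (16,5,hold)
step 2: rule r2; match: 0->8, 1->4, 2->5, 3->15; deleted nodes 15; deleted edges (15,4,hold); added nodes 17; added edges (17,5,hold); result: nodes: 2:s, 4:s, 5:s, 7:q1, 8:q2, 11:q3, 16:dot, 17:dot edges: (2,7,i); (4,8,i); (4,11,i); (5,7,i); (8,5,o); (11,2,o); (11,5,o); (16,5,hold); (17,5,hold)
final:
nodes: 2:s, 4:s, 5:s, 7:q1, 8:q2, 11:q3, 16:dot, 17:dot
edges: (2,7,i); (4,8,i); (4,11,i); (5,7,i); (8,5,o); (11,2,o); (11,5,o); (16,5,hold); (17,5,hold)


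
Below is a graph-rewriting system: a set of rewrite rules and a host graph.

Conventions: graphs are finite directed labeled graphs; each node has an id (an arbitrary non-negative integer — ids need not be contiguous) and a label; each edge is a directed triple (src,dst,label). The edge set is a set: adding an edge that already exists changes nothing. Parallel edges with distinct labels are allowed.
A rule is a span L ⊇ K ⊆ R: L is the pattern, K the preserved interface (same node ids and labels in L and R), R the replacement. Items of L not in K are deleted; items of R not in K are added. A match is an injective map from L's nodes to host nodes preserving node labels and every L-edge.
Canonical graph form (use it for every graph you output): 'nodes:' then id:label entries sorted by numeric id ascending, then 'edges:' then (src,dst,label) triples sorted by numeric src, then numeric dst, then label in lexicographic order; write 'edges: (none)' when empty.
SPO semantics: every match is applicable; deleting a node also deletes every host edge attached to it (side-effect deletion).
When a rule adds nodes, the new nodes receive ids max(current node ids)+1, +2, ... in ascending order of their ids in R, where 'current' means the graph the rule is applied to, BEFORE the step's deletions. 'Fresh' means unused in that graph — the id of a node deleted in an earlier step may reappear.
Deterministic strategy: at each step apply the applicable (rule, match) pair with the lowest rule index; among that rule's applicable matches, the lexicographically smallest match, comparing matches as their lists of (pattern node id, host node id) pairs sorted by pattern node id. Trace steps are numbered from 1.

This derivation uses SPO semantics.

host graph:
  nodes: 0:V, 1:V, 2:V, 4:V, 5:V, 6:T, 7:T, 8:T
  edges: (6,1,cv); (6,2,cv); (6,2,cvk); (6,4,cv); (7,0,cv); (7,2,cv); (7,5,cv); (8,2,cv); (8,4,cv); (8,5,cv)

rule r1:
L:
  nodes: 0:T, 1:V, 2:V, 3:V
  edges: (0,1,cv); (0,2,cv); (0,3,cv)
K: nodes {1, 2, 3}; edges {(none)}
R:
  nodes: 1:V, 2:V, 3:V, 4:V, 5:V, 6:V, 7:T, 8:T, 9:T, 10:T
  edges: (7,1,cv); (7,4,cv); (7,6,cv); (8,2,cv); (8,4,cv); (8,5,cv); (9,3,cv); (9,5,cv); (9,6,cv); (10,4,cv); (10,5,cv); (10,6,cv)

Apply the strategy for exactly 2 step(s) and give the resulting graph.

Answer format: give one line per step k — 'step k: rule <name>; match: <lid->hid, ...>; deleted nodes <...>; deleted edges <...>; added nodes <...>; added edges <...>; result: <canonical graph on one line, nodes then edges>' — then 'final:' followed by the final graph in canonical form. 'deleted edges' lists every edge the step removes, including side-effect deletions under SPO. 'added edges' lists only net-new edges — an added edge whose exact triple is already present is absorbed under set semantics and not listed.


step 1: rule r1; match: 0->6, 1->1, 2->2, 3->4; deleted nodes 6; deleted edges (6,1,cv); (6,2,cv); (6,2,cvk); (6,4,cv); added nodes 9, 10, 11, 12, 13, 14, 15; added edges (12,1,cv); (12,9,cv); (12,11,cv); (13,2,cv); (13,9,cv); (13,10,cv); (14,4,cv); (14,10,cv); (14,11,cv); (15,9,cv); (15,10,cv); (15,11,cv); result: nodes: 0:V, 1:V, 2:V, 4:V, 5:V, 7:T, 8:T, 9:V, 10:V, 11:V, 12:T, 13:T, 14:T, 15:T edges: (7,0,cv); (7,2,cv); (7,5,cv); (8,2,cv); (8,4,cv); (8,5,cv); (12,1,cv); (12,9,cv); (12,11,cv); (13,2,cv); (13,9,cv); (13,10,cv); (14,4,cv); (14,10,cv); (14,11,cv); (15,9,cv); (15,10,cv); (15,11,cv)
step 2: rule r1; match: 0->7, 1->0, 2->2, 3->5; deleted nodes 7; deleted edges (7,0,cv); (7,2,cv); (7,5,cv); added nodes 16, 17, 18, 19, 20, 21, 22; added edges (19,0,cv); (19,16,cv); (19,18,cv); (20,2,cv); (20,16,cv); (20,17,cv); (21,5,cv); (21,17,cv); (21,18,cv); (22,16,cv); (22,17,cv); (22,18,cv); result: nodes: 0:V, 1:V, 2:V, 4:V, 5:V, 8:T, 9:V, 10:V, 11:V, 12:T, 13:T, 14:T, 15:T, 16:V, 17:V, 18:V, 19:T, 20:T, 21:T, 22:T edges: (8,2,cv); (8,4,cv); (8,5,cv); (12,1,cv); (12,9,cv); (12,11,cv); (13,2,cv); (13,9,cv); (13,10,cv); (14,4,cv); (14,10,cv); (14,11,cv); (15,9,cv); (15,10,cv); (15,11,cv); (19,0,cv); (19,16,cv); (19,18,cv); (20,2,cv); (20,16,cv); (20,17,cv); (21,5,cv); (21,17,cv); (21,18,cv); (22,16,cv); (22,17,cv); (22,18,cv)
final:
nodes: 0:V, 1:V, 2:V, 4:V, 5:V, 8:T, 9:V, 10:V, 11:V, 12:T, 13:T, 14:T, 15:T, 16:V, 17:V, 18:V, 19:T, 20:T, 21:T, 22:T
edges: (8,2,cv); (8,4,cv); (8,5,cv); (12,1,cv); (12,9,cv); (12,11,cv); (13,2,cv); (13,9,cv); (13,10,cv); (14,4,cv); (14,10,cv); (14,11,cv); (15,9,cv); (15,10,cv); (15,11,cv); (19,0,cv); (19,16,cv); (19,18,cv); (20,2,cv); (20,16,cv); (20,17,cv); (21,5,cv); (21,17,cv); (21,18,cv); (22,16,cv); (22,17,cv); (22,18,cv)
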